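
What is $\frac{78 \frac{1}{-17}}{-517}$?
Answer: $\frac{78}{8789} \approx 0.0088747$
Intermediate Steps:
$\frac{78 \frac{1}{-17}}{-517} = 78 \left(- \frac{1}{17}\right) \left(- \frac{1}{517}\right) = \left(- \frac{78}{17}\right) \left(- \frac{1}{517}\right) = \frac{78}{8789}$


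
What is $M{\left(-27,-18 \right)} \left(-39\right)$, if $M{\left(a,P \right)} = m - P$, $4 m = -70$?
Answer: $- \frac{39}{2} \approx -19.5$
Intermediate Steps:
$m = - \frac{35}{2}$ ($m = \frac{1}{4} \left(-70\right) = - \frac{35}{2} \approx -17.5$)
$M{\left(a,P \right)} = - \frac{35}{2} - P$
$M{\left(-27,-18 \right)} \left(-39\right) = \left(- \frac{35}{2} - -18\right) \left(-39\right) = \left(- \frac{35}{2} + 18\right) \left(-39\right) = \frac{1}{2} \left(-39\right) = - \frac{39}{2}$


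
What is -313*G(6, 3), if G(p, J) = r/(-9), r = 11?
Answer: 3443/9 ≈ 382.56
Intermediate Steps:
G(p, J) = -11/9 (G(p, J) = 11/(-9) = 11*(-⅑) = -11/9)
-313*G(6, 3) = -313*(-11/9) = 3443/9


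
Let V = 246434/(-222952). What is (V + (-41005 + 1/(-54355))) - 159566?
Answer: -1215322141298091/6059277980 ≈ -2.0057e+5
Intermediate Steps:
V = -123217/111476 (V = 246434*(-1/222952) = -123217/111476 ≈ -1.1053)
(V + (-41005 + 1/(-54355))) - 159566 = (-123217/111476 + (-41005 + 1/(-54355))) - 159566 = (-123217/111476 + (-41005 - 1/54355)) - 159566 = (-123217/111476 - 2228826776/54355) - 159566 = -248467391141411/6059277980 - 159566 = -1215322141298091/6059277980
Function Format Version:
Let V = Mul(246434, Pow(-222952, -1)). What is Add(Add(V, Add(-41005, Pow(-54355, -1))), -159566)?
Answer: Rational(-1215322141298091, 6059277980) ≈ -2.0057e+5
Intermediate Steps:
V = Rational(-123217, 111476) (V = Mul(246434, Rational(-1, 222952)) = Rational(-123217, 111476) ≈ -1.1053)
Add(Add(V, Add(-41005, Pow(-54355, -1))), -159566) = Add(Add(Rational(-123217, 111476), Add(-41005, Pow(-54355, -1))), -159566) = Add(Add(Rational(-123217, 111476), Add(-41005, Rational(-1, 54355))), -159566) = Add(Add(Rational(-123217, 111476), Rational(-2228826776, 54355)), -159566) = Add(Rational(-248467391141411, 6059277980), -159566) = Rational(-1215322141298091, 6059277980)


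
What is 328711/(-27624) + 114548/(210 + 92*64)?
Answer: 579897137/84225576 ≈ 6.8850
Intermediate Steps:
328711/(-27624) + 114548/(210 + 92*64) = 328711*(-1/27624) + 114548/(210 + 5888) = -328711/27624 + 114548/6098 = -328711/27624 + 114548*(1/6098) = -328711/27624 + 57274/3049 = 579897137/84225576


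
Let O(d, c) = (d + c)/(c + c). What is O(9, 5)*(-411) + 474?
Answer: -507/5 ≈ -101.40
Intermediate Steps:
O(d, c) = (c + d)/(2*c) (O(d, c) = (c + d)/((2*c)) = (c + d)*(1/(2*c)) = (c + d)/(2*c))
O(9, 5)*(-411) + 474 = ((½)*(5 + 9)/5)*(-411) + 474 = ((½)*(⅕)*14)*(-411) + 474 = (7/5)*(-411) + 474 = -2877/5 + 474 = -507/5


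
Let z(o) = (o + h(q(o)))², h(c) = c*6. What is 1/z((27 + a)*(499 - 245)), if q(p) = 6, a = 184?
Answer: 1/2876176900 ≈ 3.4768e-10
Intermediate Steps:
h(c) = 6*c
z(o) = (36 + o)² (z(o) = (o + 6*6)² = (o + 36)² = (36 + o)²)
1/z((27 + a)*(499 - 245)) = 1/((36 + (27 + 184)*(499 - 245))²) = 1/((36 + 211*254)²) = 1/((36 + 53594)²) = 1/(53630²) = 1/2876176900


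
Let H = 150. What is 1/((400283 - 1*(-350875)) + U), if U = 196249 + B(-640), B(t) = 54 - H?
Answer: 1/947311 ≈ 1.0556e-6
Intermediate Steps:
B(t) = -96 (B(t) = 54 - 1*150 = 54 - 150 = -96)
U = 196153 (U = 196249 - 96 = 196153)
1/((400283 - 1*(-350875)) + U) = 1/((400283 - 1*(-350875)) + 196153) = 1/((400283 + 350875) + 196153) = 1/(751158 + 196153) = 1/947311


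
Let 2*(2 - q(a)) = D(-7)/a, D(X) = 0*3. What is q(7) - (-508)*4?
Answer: 2034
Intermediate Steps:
D(X) = 0
q(a) = 2 (q(a) = 2 - 0/a = 2 - 1/2*0 = 2 + 0 = 2)
q(7) - (-508)*4 = 2 - (-508)*4 = 2 - 1*(-2032) = 2 + 2032 = 2034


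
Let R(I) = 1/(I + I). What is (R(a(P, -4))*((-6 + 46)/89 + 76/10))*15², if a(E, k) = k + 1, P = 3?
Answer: -26865/89 ≈ -301.85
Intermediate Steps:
a(E, k) = 1 + k
R(I) = 1/(2*I)
(R(a(P, -4))*((-6 + 46)/89 + 76/10))*15² = ((1/(2*(1 - 4)))*((-6 + 46)/89 + 76/10))*15² = (((½)/(-3))*(40*(1/89) + 76*(⅒)))*225 = (((½)*(-⅓))*(40/89 + 38/5))*225 = -⅙*3582/445*225 = -597/445*225 = -26865/89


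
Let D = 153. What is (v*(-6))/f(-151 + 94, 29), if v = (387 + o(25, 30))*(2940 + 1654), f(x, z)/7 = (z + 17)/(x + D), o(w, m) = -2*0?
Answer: -512028864/161 ≈ -3.1803e+6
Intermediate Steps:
o(w, m) = 0
f(x, z) = 7*(17 + z)/(153 + x) (f(x, z) = 7*((z + 17)/(x + 153)) = 7*((17 + z)/(153 + x)) = 7*(17 + z)/(153 + x))
v = 1777878 (v = (387 + 0)*(2940 + 1654) = 387*4594 = 1777878)
(v*(-6))/f(-151 + 94, 29) = (1777878*(-6))/((7*(17 + 29)/(153 + (-151 + 94)))) = -10667268/(7*46/(153 - 57)) = -10667268/(7*46/96) = -10667268/(7*(1/96)*46) = -10667268/161/48 = -10667268*48/161 = -512028864/161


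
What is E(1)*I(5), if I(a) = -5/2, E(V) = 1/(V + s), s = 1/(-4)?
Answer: -10/3 ≈ -3.3333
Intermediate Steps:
s = -1/4 (s = 1*(-1/4) = -1/4 ≈ -0.25000)
E(V) = 1/(-1/4 + V) (E(V) = 1/(V - 1/4) = 1/(-1/4 + V))
I(a) = -5/2 (I(a) = -5*1/2 = -5/2)
E(1)*I(5) = (4/(-1 + 4*1))*(-5/2) = (4/(-1 + 4))*(-5/2) = (4/3)*(-5/2) = -10/3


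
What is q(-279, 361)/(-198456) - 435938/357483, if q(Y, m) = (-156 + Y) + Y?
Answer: -14376544811/11824107708 ≈ -1.2159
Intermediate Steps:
q(Y, m) = -156 + 2*Y
q(-279, 361)/(-198456) - 435938/357483 = (-156 + 2*(-279))/(-198456) - 435938/357483 = (-156 - 558)*(-1/198456) - 435938*1/357483 = -714*(-1/198456) - 435938/357483 = 119/33076 - 435938/357483 = -14376544811/11824107708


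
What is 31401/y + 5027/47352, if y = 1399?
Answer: 1493932925/66245448 ≈ 22.551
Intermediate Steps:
31401/y + 5027/47352 = 31401/1399 + 5027/47352 = 1493932925/66245448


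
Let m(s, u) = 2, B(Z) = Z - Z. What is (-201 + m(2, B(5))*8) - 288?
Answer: -473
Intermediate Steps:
B(Z) = 0
(-201 + m(2, B(5))*8) - 288 = (-201 + 2*8) - 288 = (-201 + 16) - 288 = -185 - 288 = -473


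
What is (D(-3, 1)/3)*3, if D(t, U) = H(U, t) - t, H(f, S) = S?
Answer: 0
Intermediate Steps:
D(t, U) = 0 (D(t, U) = t - t = 0)
(D(-3, 1)/3)*3 = (0/3)*3 = (0*(1/3))*3 = 0*3 = 0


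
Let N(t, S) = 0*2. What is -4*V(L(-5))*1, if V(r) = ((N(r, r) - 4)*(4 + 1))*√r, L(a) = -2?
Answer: 80*I*√2 ≈ 113.14*I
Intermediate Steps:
N(t, S) = 0
V(r) = -20*√r (V(r) = ((0 - 4)*(4 + 1))*√r = (-4*5)*√r = -20*√r)
-4*V(L(-5))*1 = -(-80)*√(-2)*1 = -(-80)*I*√2*1 = (80*I*√2)*1 = 80*I*√2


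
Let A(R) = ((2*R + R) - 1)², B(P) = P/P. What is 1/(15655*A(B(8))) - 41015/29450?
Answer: -1656987/1189780 ≈ -1.3927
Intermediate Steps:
B(P) = 1
A(R) = (-1 + 3*R)² (A(R) = (3*R - 1)² = (-1 + 3*R)²)
1/(15655*A(B(8))) - 41015/29450 = 1/(15655*((-1 + 3*1)²)) - 41015/29450 = 1/(15655*((-1 + 3)²)) - 41015*1/29450 = 1/(15655*(2²)) - 8203/5890 = (1/15655)/4 - 8203/5890 = (1/15655)*(¼) - 8203/5890 = 1/62620 - 8203/5890 = -1656987/1189780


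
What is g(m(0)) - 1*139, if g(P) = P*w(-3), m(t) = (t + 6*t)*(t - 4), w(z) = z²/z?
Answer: -139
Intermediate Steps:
w(z) = z
m(t) = 7*t*(-4 + t) (m(t) = (7*t)*(-4 + t) = 7*t*(-4 + t))
g(P) = -3*P (g(P) = P*(-3) = -3*P)
g(m(0)) - 1*139 = -21*0*(-4 + 0) - 1*139 = -21*0*(-4) - 139 = -3*0 - 139 = 0 - 139 = -139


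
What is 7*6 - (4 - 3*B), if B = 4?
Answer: 50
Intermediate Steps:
7*6 - (4 - 3*B) = 7*6 - (4 - 3*4) = 42 - (4 - 12) = 42 - 1*(-8) = 42 + 8 = 50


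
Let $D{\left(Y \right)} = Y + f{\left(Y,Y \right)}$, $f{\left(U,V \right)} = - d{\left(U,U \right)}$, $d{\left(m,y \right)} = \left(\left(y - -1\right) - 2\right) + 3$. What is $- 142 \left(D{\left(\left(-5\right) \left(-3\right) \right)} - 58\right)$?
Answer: $8520$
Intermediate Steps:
$d{\left(m,y \right)} = 2 + y$ ($d{\left(m,y \right)} = \left(\left(y + 1\right) - 2\right) + 3 = \left(\left(1 + y\right) - 2\right) + 3 = \left(-1 + y\right) + 3 = 2 + y$)
$f{\left(U,V \right)} = -2 - U$ ($f{\left(U,V \right)} = - (2 + U) = -2 - U$)
$D{\left(Y \right)} = -2$ ($D{\left(Y \right)} = Y - \left(2 + Y\right) = -2$)
$- 142 \left(D{\left(\left(-5\right) \left(-3\right) \right)} - 58\right) = - 142 \left(-2 - 58\right) = \left(-142\right) \left(-60\right) = 8520$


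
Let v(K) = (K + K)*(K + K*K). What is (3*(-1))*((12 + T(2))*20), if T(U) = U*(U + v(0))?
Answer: -960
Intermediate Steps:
v(K) = 2*K*(K + K²) (v(K) = (2*K)*(K + K²) = 2*K*(K + K²))
T(U) = U² (T(U) = U*(U + 2*0²*(1 + 0)) = U*(U + 2*0*1) = U*(U + 0) = U*U = U²)
(3*(-1))*((12 + T(2))*20) = (3*(-1))*((12 + 2²)*20) = -3*(12 + 4)*20 = -48*20 = -3*320 = -960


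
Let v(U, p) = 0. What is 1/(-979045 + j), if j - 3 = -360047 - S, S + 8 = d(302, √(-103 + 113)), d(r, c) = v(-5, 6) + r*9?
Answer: -1/1341799 ≈ -7.4527e-7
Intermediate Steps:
d(r, c) = 9*r (d(r, c) = 0 + r*9 = 0 + 9*r = 9*r)
S = 2710 (S = -8 + 9*302 = -8 + 2718 = 2710)
j = -362754 (j = 3 + (-360047 - 1*2710) = 3 + (-360047 - 2710) = 3 - 362757 = -362754)
1/(-979045 + j) = 1/(-979045 - 362754) = 1/(-1341799) = -1/1341799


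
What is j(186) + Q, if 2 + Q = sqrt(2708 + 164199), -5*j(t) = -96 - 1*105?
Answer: 191/5 + sqrt(166907) ≈ 446.74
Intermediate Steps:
j(t) = 201/5 (j(t) = -(-96 - 1*105)/5 = -(-96 - 105)/5 = -1/5*(-201) = 201/5)
Q = -2 + sqrt(166907) (Q = -2 + sqrt(2708 + 164199) = -2 + sqrt(166907) ≈ 406.54)
j(186) + Q = 201/5 + (-2 + sqrt(166907)) = 191/5 + sqrt(166907)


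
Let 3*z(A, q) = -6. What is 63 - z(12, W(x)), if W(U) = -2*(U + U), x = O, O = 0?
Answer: 65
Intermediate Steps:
x = 0
W(U) = -4*U
z(A, q) = -2 (z(A, q) = (1/3)*(-6) = -2)
63 - z(12, W(x)) = 63 - 1*(-2) = 63 + 2 = 65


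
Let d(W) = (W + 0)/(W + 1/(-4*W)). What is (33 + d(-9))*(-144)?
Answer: -1581552/323 ≈ -4896.4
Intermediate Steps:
d(W) = W/(W - 1/(4*W))
(33 + d(-9))*(-144) = (33 + 4*(-9)²/(-1 + 4*(-9)²))*(-144) = (33 + 4*81/(-1 + 4*81))*(-144) = (33 + 4*81/(-1 + 324))*(-144) = (33 + 4*81/323)*(-144) = (33 + 4*81*(1/323))*(-144) = (33 + 324/323)*(-144) = (10983/323)*(-144) = -1581552/323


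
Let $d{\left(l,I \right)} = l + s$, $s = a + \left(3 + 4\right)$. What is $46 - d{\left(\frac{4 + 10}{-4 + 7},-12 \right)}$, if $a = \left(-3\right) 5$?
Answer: $\frac{148}{3} \approx 49.333$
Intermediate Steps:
$a = -15$
$s = -8$ ($s = -15 + \left(3 + 4\right) = -15 + 7 = -8$)
$d{\left(l,I \right)} = -8 + l$ ($d{\left(l,I \right)} = l - 8 = -8 + l$)
$46 - d{\left(\frac{4 + 10}{-4 + 7},-12 \right)} = 46 - \left(-8 + \frac{4 + 10}{-4 + 7}\right) = 46 - \left(-8 + \frac{14}{3}\right) = 46 - - \frac{10}{3} = 46 + \frac{10}{3} = \frac{148}{3}$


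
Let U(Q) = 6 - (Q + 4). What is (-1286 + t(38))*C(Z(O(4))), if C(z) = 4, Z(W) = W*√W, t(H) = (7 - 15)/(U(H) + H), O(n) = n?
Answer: -5160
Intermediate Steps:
U(Q) = 2 - Q (U(Q) = 6 - (4 + Q) = 6 + (-4 - Q) = 2 - Q)
t(H) = -4 (t(H) = (7 - 15)/((2 - H) + H) = -8/2 = -8*½ = -4)
Z(W) = W^(3/2)
(-1286 + t(38))*C(Z(O(4))) = (-1286 - 4)*4 = -1290*4 = -5160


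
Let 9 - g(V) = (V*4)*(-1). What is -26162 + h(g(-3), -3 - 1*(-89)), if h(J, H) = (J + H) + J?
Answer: -26082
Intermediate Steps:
g(V) = 9 + 4*V (g(V) = 9 - V*4*(-1) = 9 - 4*V*(-1) = 9 - (-4)*V = 9 + 4*V)
h(J, H) = H + 2*J (h(J, H) = (H + J) + J = H + 2*J)
-26162 + h(g(-3), -3 - 1*(-89)) = -26162 + ((-3 - 1*(-89)) + 2*(9 + 4*(-3))) = -26162 + ((-3 + 89) + 2*(9 - 12)) = -26162 + (86 + 2*(-3)) = -26162 + (86 - 6) = -26162 + 80 = -26082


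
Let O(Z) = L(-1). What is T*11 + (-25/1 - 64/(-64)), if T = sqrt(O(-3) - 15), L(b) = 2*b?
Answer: -24 + 11*I*sqrt(17) ≈ -24.0 + 45.354*I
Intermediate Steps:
O(Z) = -2 (O(Z) = 2*(-1) = -2)
T = I*sqrt(17) (T = sqrt(-2 - 15) = sqrt(-17) = I*sqrt(17) ≈ 4.1231*I)
T*11 + (-25/1 - 64/(-64)) = (I*sqrt(17))*11 + (-25/1 - 64/(-64)) = 11*I*sqrt(17) + (-25*1 - 64*(-1/64)) = 11*I*sqrt(17) + (-25 + 1) = 11*I*sqrt(17) - 24 = -24 + 11*I*sqrt(17)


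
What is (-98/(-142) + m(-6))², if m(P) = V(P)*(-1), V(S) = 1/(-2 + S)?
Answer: 214369/322624 ≈ 0.66445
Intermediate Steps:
m(P) = -1/(-2 + P)
(-98/(-142) + m(-6))² = (-98/(-142) - 1/(-2 - 6))² = (-98*(-1/142) - 1/(-8))² = (49/71 - 1*(-⅛))² = (49/71 + ⅛)² = (463/568)² = 214369/322624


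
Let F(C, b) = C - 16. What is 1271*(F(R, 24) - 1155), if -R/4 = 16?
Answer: -1569685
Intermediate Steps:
R = -64 (R = -4*16 = -64)
F(C, b) = -16 + C
1271*(F(R, 24) - 1155) = 1271*((-16 - 64) - 1155) = 1271*(-80 - 1155) = 1271*(-1235) = -1569685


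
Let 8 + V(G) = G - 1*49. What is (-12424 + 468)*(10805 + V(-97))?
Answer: -127343356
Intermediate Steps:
V(G) = -57 + G (V(G) = -8 + (G - 1*49) = -8 + (G - 49) = -8 + (-49 + G) = -57 + G)
(-12424 + 468)*(10805 + V(-97)) = (-12424 + 468)*(10805 + (-57 - 97)) = -11956*(10805 - 154) = -11956*10651 = -127343356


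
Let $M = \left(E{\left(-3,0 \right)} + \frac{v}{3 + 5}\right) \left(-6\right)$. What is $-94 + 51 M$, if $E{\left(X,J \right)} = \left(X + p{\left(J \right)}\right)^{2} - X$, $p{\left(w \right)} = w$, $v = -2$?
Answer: $- \frac{7379}{2} \approx -3689.5$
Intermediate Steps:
$E{\left(X,J \right)} = \left(J + X\right)^{2} - X$ ($E{\left(X,J \right)} = \left(X + J\right)^{2} - X = \left(J + X\right)^{2} - X$)
$M = - \frac{141}{2}$ ($M = \left(\left(\left(0 - 3\right)^{2} - -3\right) + \frac{1}{3 + 5} \left(-2\right)\right) \left(-6\right) = \left(\left(\left(-3\right)^{2} + 3\right) + \frac{1}{8} \left(-2\right)\right) \left(-6\right) = \left(\left(9 + 3\right) + \frac{1}{8} \left(-2\right)\right) \left(-6\right) = \left(12 - \frac{1}{4}\right) \left(-6\right) = \frac{47}{4} \left(-6\right) = - \frac{141}{2} \approx -70.5$)
$-94 + 51 M = -94 + 51 \left(- \frac{141}{2}\right) = -94 - \frac{7191}{2} = - \frac{7379}{2}$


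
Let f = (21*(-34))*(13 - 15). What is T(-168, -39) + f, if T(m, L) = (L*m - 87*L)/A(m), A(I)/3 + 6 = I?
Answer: 81719/58 ≈ 1408.9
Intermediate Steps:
A(I) = -18 + 3*I
f = 1428 (f = -714*(-2) = 1428)
T(m, L) = (-87*L + L*m)/(-18 + 3*m) (T(m, L) = (L*m - 87*L)/(-18 + 3*m) = (-87*L + L*m)/(-18 + 3*m))
T(-168, -39) + f = (⅓)*(-39)*(-87 - 168)/(-6 - 168) + 1428 = (⅓)*(-39)*(-255)/(-174) + 1428 = (⅓)*(-39)*(-1/174)*(-255) + 1428 = -1105/58 + 1428 = 81719/58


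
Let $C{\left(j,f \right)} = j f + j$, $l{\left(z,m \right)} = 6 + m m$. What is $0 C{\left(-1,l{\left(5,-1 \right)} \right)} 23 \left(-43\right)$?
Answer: $0$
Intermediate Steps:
$l{\left(z,m \right)} = 6 + m^{2}$
$C{\left(j,f \right)} = j + f j$ ($C{\left(j,f \right)} = f j + j = j + f j$)
$0 C{\left(-1,l{\left(5,-1 \right)} \right)} 23 \left(-43\right) = 0 \left(- (1 + \left(6 + \left(-1\right)^{2}\right))\right) 23 \left(-43\right) = 0 \left(- (1 + \left(6 + 1\right))\right) 23 \left(-43\right) = 0 \left(- (1 + 7)\right) 23 \left(-43\right) = 0 \left(\left(-1\right) 8\right) 23 \left(-43\right) = 0 \left(-8\right) 23 \left(-43\right) = 0 \cdot 23 \left(-43\right) = 0 \left(-43\right) = 0$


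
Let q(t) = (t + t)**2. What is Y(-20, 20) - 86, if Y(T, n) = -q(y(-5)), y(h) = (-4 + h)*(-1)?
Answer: -410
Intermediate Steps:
y(h) = 4 - h
q(t) = 4*t**2 (q(t) = (2*t)**2 = 4*t**2)
Y(T, n) = -324 (Y(T, n) = -4*(4 - 1*(-5))**2 = -4*(4 + 5)**2 = -4*9**2 = -4*81 = -1*324 = -324)
Y(-20, 20) - 86 = -324 - 86 = -410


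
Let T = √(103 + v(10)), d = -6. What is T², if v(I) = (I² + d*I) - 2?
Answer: 141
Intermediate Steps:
v(I) = -2 + I² - 6*I (v(I) = (I² - 6*I) - 2 = -2 + I² - 6*I)
T = √141 (T = √(103 + (-2 + 10² - 6*10)) = √(103 + (-2 + 100 - 60)) = √(103 + 38) = √141 ≈ 11.874)
T² = (√141)² = 141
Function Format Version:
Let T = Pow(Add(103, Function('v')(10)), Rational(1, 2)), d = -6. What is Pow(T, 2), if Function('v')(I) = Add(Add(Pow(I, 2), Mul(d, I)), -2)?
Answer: 141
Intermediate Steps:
Function('v')(I) = Add(-2, Pow(I, 2), Mul(-6, I)) (Function('v')(I) = Add(Add(Pow(I, 2), Mul(-6, I)), -2) = Add(-2, Pow(I, 2), Mul(-6, I)))
T = Pow(141, Rational(1, 2)) (T = Pow(Add(103, Add(-2, Pow(10, 2), Mul(-6, 10))), Rational(1, 2)) = Pow(Add(103, Add(-2, 100, -60)), Rational(1, 2)) = Pow(Add(103, 38), Rational(1, 2)) = Pow(141, Rational(1, 2)) ≈ 11.874)
Pow(T, 2) = Pow(Pow(141, Rational(1, 2)), 2) = 141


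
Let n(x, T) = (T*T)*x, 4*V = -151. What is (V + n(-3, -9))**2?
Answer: 1261129/16 ≈ 78821.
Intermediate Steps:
V = -151/4 (V = (1/4)*(-151) = -151/4 ≈ -37.750)
n(x, T) = x*T**2 (n(x, T) = T**2*x = x*T**2)
(V + n(-3, -9))**2 = (-151/4 - 3*(-9)**2)**2 = (-151/4 - 3*81)**2 = (-151/4 - 243)**2 = (-1123/4)**2 = 1261129/16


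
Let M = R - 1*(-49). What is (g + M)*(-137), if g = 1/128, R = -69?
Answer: 350583/128 ≈ 2738.9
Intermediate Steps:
g = 1/128 ≈ 0.0078125
M = -20 (M = -69 - 1*(-49) = -69 + 49 = -20)
(g + M)*(-137) = (1/128 - 20)*(-137) = -2559/128*(-137) = 350583/128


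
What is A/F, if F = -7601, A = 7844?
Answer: -7844/7601 ≈ -1.0320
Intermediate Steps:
A/F = 7844/(-7601) = 7844*(-1/7601) = -7844/7601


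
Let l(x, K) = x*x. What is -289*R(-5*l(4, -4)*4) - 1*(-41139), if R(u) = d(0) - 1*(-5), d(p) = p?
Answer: 39694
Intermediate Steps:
l(x, K) = x²
R(u) = 5 (R(u) = 0 - 1*(-5) = 0 + 5 = 5)
-289*R(-5*l(4, -4)*4) - 1*(-41139) = -289*5 - 1*(-41139) = -1445 + 41139 = 39694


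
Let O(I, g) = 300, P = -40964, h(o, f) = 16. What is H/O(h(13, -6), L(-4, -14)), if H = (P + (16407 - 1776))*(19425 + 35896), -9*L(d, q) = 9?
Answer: -1456767893/300 ≈ -4.8559e+6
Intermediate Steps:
L(d, q) = -1 (L(d, q) = -⅑*9 = -1)
H = -1456767893 (H = (-40964 + (16407 - 1776))*(19425 + 35896) = (-40964 + 14631)*55321 = -26333*55321 = -1456767893)
H/O(h(13, -6), L(-4, -14)) = -1456767893/300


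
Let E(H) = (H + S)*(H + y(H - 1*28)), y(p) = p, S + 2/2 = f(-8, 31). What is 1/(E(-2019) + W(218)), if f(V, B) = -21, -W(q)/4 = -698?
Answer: 1/8301498 ≈ 1.2046e-7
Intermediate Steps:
W(q) = 2792 (W(q) = -4*(-698) = 2792)
S = -22 (S = -1 - 21 = -22)
E(H) = (-28 + 2*H)*(-22 + H) (E(H) = (H - 22)*(H + (H - 1*28)) = (-22 + H)*(H + (H - 28)) = (-22 + H)*(H + (-28 + H)) = (-22 + H)*(-28 + 2*H) = (-28 + 2*H)*(-22 + H))
1/(E(-2019) + W(218)) = 1/((616 - 72*(-2019) + 2*(-2019)²) + 2792) = 1/((616 + 145368 + 2*4076361) + 2792) = 1/((616 + 145368 + 8152722) + 2792) = 1/(8298706 + 2792) = 1/8301498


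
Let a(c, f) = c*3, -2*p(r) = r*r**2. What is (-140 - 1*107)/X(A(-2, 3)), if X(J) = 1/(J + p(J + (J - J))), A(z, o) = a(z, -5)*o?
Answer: -715806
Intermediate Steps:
p(r) = -r**3/2 (p(r) = -r*r**2/2 = -r**3/2)
a(c, f) = 3*c
A(z, o) = 3*o*z (A(z, o) = (3*z)*o = 3*o*z)
X(J) = 1/(J - J**3/2) (X(J) = 1/(J - (J + (J - J))**3/2) = 1/(J - (J + 0)**3/2) = 1/(J - J**3/2))
(-140 - 1*107)/X(A(-2, 3)) = (-140 - 1*107)/((-2/((3*3*(-2))*(-2 + (3*3*(-2))**2)))) = (-140 - 107)/((-2/(-18*(-2 + (-18)**2)))) = -247/((-2*(-1/18)/(-2 + 324))) = -247/((-2*(-1/18)/322)) = -247/((-2*(-1/18)*1/322)) = -247/1/2898 = -247*2898 = -715806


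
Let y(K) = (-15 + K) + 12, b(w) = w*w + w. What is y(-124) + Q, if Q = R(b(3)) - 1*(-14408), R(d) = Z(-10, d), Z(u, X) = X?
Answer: 14293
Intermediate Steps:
b(w) = w + w² (b(w) = w² + w = w + w²)
y(K) = -3 + K
R(d) = d
Q = 14420 (Q = 3*(1 + 3) - 1*(-14408) = 3*4 + 14408 = 12 + 14408 = 14420)
y(-124) + Q = (-3 - 124) + 14420 = -127 + 14420 = 14293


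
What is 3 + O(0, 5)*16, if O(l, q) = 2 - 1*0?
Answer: 35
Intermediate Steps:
O(l, q) = 2 (O(l, q) = 2 + 0 = 2)
3 + O(0, 5)*16 = 3 + 2*16 = 3 + 32 = 35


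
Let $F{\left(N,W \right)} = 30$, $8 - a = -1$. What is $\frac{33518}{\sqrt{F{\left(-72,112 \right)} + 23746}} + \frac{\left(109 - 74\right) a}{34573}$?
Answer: $\frac{45}{4939} + \frac{16759 \sqrt{1486}}{2972} \approx 217.38$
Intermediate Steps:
$a = 9$ ($a = 8 - -1 = 8 + 1 = 9$)
$\frac{33518}{\sqrt{F{\left(-72,112 \right)} + 23746}} + \frac{\left(109 - 74\right) a}{34573} = \frac{33518}{\sqrt{30 + 23746}} + \frac{\left(109 - 74\right) 9}{34573} = \frac{33518}{\sqrt{23776}} + 35 \cdot 9 \cdot \frac{1}{34573} = \frac{33518}{4 \sqrt{1486}} + 315 \cdot \frac{1}{34573} = 33518 \frac{\sqrt{1486}}{5944} + \frac{45}{4939} = \frac{16759 \sqrt{1486}}{2972} + \frac{45}{4939} = \frac{45}{4939} + \frac{16759 \sqrt{1486}}{2972}$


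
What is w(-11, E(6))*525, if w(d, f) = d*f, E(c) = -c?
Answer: 34650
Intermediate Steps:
w(-11, E(6))*525 = -(-11)*6*525 = -11*(-6)*525 = 66*525 = 34650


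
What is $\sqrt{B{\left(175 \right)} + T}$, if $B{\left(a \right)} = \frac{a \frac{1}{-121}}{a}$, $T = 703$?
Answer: $\frac{\sqrt{85062}}{11} \approx 26.514$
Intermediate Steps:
$B{\left(a \right)} = - \frac{1}{121}$ ($B{\left(a \right)} = \frac{a \left(- \frac{1}{121}\right)}{a} = \frac{\left(- \frac{1}{121}\right) a}{a} = - \frac{1}{121}$)
$\sqrt{B{\left(175 \right)} + T} = \sqrt{- \frac{1}{121} + 703} = \sqrt{\frac{85062}{121}} = \frac{\sqrt{85062}}{11}$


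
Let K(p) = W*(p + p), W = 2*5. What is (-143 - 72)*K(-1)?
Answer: 4300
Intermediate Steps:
W = 10
K(p) = 20*p (K(p) = 10*(p + p) = 10*(2*p) = 20*p)
(-143 - 72)*K(-1) = (-143 - 72)*(20*(-1)) = -215*(-20) = 4300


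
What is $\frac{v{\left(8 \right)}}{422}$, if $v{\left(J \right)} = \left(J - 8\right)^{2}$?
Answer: $0$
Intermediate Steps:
$v{\left(J \right)} = \left(-8 + J\right)^{2}$
$\frac{v{\left(8 \right)}}{422} = \frac{\left(-8 + 8\right)^{2}}{422} = 0^{2} \cdot \frac{1}{422} = 0 \cdot \frac{1}{422} = 0$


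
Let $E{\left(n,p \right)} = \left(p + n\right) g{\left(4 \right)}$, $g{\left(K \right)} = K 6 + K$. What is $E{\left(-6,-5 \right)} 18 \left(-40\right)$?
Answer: $221760$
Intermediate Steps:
$g{\left(K \right)} = 7 K$ ($g{\left(K \right)} = 6 K + K = 7 K$)
$E{\left(n,p \right)} = 28 n + 28 p$ ($E{\left(n,p \right)} = \left(p + n\right) 7 \cdot 4 = \left(n + p\right) 28 = 28 n + 28 p$)
$E{\left(-6,-5 \right)} 18 \left(-40\right) = \left(28 \left(-6\right) + 28 \left(-5\right)\right) 18 \left(-40\right) = \left(-168 - 140\right) 18 \left(-40\right) = \left(-308\right) 18 \left(-40\right) = \left(-5544\right) \left(-40\right) = 221760$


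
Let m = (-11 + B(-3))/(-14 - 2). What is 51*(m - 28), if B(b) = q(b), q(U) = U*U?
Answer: -11373/8 ≈ -1421.6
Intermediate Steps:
q(U) = U²
B(b) = b²
m = ⅛ (m = (-11 + (-3)²)/(-14 - 2) = (-11 + 9)/(-16) = -2*(-1/16) = ⅛ ≈ 0.12500)
51*(m - 28) = 51*(⅛ - 28) = 51*(-223/8) = -11373/8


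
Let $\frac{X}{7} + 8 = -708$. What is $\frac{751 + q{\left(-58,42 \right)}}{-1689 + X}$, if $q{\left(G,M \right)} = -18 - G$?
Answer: $- \frac{791}{6701} \approx -0.11804$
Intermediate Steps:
$X = -5012$ ($X = -56 + 7 \left(-708\right) = -56 - 4956 = -5012$)
$\frac{751 + q{\left(-58,42 \right)}}{-1689 + X} = \frac{751 - -40}{-1689 - 5012} = \frac{751 + \left(-18 + 58\right)}{-6701} = \left(751 + 40\right) \left(- \frac{1}{6701}\right) = 791 \left(- \frac{1}{6701}\right) = - \frac{791}{6701}$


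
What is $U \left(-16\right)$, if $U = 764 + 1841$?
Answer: $-41680$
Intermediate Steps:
$U = 2605$
$U \left(-16\right) = 2605 \left(-16\right) = -41680$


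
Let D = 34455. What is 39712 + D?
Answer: 74167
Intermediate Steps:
39712 + D = 39712 + 34455 = 74167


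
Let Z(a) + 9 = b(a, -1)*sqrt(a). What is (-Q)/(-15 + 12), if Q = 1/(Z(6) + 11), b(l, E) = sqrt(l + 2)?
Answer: -1/66 + sqrt(3)/33 ≈ 0.037335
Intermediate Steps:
b(l, E) = sqrt(2 + l)
Z(a) = -9 + sqrt(a)*sqrt(2 + a) (Z(a) = -9 + sqrt(2 + a)*sqrt(a) = -9 + sqrt(a)*sqrt(2 + a))
Q = 1/(2 + 4*sqrt(3)) (Q = 1/((-9 + sqrt(6)*sqrt(2 + 6)) + 11) = 1/((-9 + sqrt(6)*sqrt(8)) + 11) = 1/((-9 + sqrt(6)*(2*sqrt(2))) + 11) = 1/((-9 + 4*sqrt(3)) + 11) = 1/(2 + 4*sqrt(3)) ≈ 0.11200)
(-Q)/(-15 + 12) = (-(-1/22 + sqrt(3)/11))/(-15 + 12) = (1/22 - sqrt(3)/11)/(-3) = (1/22 - sqrt(3)/11)*(-1/3) = -1/66 + sqrt(3)/33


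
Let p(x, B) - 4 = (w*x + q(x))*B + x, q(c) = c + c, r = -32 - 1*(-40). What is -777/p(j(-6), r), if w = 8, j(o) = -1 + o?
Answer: 777/563 ≈ 1.3801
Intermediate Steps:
r = 8 (r = -32 + 40 = 8)
q(c) = 2*c
p(x, B) = 4 + x + 10*B*x (p(x, B) = 4 + ((8*x + 2*x)*B + x) = 4 + ((10*x)*B + x) = 4 + (10*B*x + x) = 4 + (x + 10*B*x) = 4 + x + 10*B*x)
-777/p(j(-6), r) = -777/(4 + (-1 - 6) + 10*8*(-1 - 6)) = -777/(4 - 7 + 10*8*(-7)) = -777/(4 - 7 - 560) = -777/(-563) = -777*(-1/563) = 777/563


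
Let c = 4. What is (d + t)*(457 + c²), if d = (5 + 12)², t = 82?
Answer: 175483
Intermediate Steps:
d = 289 (d = 17² = 289)
(d + t)*(457 + c²) = (289 + 82)*(457 + 4²) = 371*(457 + 16) = 371*473 = 175483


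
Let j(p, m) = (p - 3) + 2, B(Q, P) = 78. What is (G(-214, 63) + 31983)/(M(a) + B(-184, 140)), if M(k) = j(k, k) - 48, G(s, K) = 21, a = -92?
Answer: -508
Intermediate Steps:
j(p, m) = -1 + p (j(p, m) = (-3 + p) + 2 = -1 + p)
M(k) = -49 + k (M(k) = (-1 + k) - 48 = -49 + k)
(G(-214, 63) + 31983)/(M(a) + B(-184, 140)) = (21 + 31983)/((-49 - 92) + 78) = 32004/(-141 + 78) = 32004/(-63) = 32004*(-1/63) = -508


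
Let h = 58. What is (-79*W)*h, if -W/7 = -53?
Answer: -1699922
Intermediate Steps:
W = 371 (W = -7*(-53) = 371)
(-79*W)*h = -79*371*58 = -29309*58 = -1699922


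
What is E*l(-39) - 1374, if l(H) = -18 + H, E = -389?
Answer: 20799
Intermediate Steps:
E*l(-39) - 1374 = -389*(-18 - 39) - 1374 = -389*(-57) - 1374 = 22173 - 1374 = 20799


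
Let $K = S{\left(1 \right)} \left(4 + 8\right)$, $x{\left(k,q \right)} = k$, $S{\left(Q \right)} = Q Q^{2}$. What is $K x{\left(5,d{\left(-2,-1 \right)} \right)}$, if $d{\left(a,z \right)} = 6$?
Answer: $60$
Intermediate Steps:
$S{\left(Q \right)} = Q^{3}$
$K = 12$ ($K = 1^{3} \left(4 + 8\right) = 1 \cdot 12 = 12$)
$K x{\left(5,d{\left(-2,-1 \right)} \right)} = 12 \cdot 5 = 60$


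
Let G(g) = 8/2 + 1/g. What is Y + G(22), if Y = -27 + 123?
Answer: 2201/22 ≈ 100.05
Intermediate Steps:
G(g) = 4 + 1/g (G(g) = 8*(½) + 1/g = 4 + 1/g)
Y = 96
Y + G(22) = 96 + (4 + 1/22) = 96 + 89/22 = 2201/22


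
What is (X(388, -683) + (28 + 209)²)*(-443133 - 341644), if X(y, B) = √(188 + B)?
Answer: -44080139313 - 2354331*I*√55 ≈ -4.408e+10 - 1.746e+7*I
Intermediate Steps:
(X(388, -683) + (28 + 209)²)*(-443133 - 341644) = (√(188 - 683) + (28 + 209)²)*(-443133 - 341644) = (√(-495) + 237²)*(-784777) = (3*I*√55 + 56169)*(-784777) = (56169 + 3*I*√55)*(-784777) = -44080139313 - 2354331*I*√55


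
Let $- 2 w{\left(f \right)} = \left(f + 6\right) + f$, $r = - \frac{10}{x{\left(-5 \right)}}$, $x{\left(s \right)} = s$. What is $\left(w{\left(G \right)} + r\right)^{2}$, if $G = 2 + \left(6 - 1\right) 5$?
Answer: $784$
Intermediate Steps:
$G = 27$ ($G = 2 + \left(6 - 1\right) 5 = 2 + 5 \cdot 5 = 2 + 25 = 27$)
$r = 2$ ($r = - \frac{10}{-5} = \left(-10\right) \left(- \frac{1}{5}\right) = 2$)
$w{\left(f \right)} = -3 - f$ ($w{\left(f \right)} = - \frac{\left(f + 6\right) + f}{2} = - \frac{\left(6 + f\right) + f}{2} = - \frac{6 + 2 f}{2} = -3 - f$)
$\left(w{\left(G \right)} + r\right)^{2} = \left(\left(-3 - 27\right) + 2\right)^{2} = \left(-30 + 2\right)^{2} = \left(-28\right)^{2} = 784$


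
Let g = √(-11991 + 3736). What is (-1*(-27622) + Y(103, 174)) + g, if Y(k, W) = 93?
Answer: 27715 + I*√8255 ≈ 27715.0 + 90.857*I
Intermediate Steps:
g = I*√8255 (g = √(-8255) = I*√8255 ≈ 90.857*I)
(-1*(-27622) + Y(103, 174)) + g = (-1*(-27622) + 93) + I*√8255 = (27622 + 93) + I*√8255 = 27715 + I*√8255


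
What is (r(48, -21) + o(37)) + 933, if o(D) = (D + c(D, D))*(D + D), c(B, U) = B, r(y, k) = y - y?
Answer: 6409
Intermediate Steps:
r(y, k) = 0
o(D) = 4*D**2 (o(D) = (D + D)*(D + D) = (2*D)*(2*D) = 4*D**2)
(r(48, -21) + o(37)) + 933 = (0 + 4*37**2) + 933 = (0 + 4*1369) + 933 = (0 + 5476) + 933 = 5476 + 933 = 6409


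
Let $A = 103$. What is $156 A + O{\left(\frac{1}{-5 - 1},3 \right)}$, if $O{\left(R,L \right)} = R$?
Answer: $\frac{96407}{6} \approx 16068.0$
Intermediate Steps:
$156 A + O{\left(\frac{1}{-5 - 1},3 \right)} = 156 \cdot 103 + \frac{1}{-5 - 1} = 16068 + \frac{1}{-6} = 16068 - \frac{1}{6} = \frac{96407}{6}$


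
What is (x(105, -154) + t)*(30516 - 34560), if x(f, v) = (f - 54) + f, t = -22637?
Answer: 90913164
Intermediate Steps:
x(f, v) = -54 + 2*f (x(f, v) = (-54 + f) + f = -54 + 2*f)
(x(105, -154) + t)*(30516 - 34560) = ((-54 + 2*105) - 22637)*(30516 - 34560) = ((-54 + 210) - 22637)*(-4044) = (156 - 22637)*(-4044) = -22481*(-4044) = 90913164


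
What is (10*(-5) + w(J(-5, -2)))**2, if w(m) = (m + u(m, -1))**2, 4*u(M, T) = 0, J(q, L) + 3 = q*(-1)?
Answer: 2116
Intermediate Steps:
J(q, L) = -3 - q (J(q, L) = -3 + q*(-1) = -3 - q)
u(M, T) = 0 (u(M, T) = (1/4)*0 = 0)
w(m) = m**2 (w(m) = (m + 0)**2 = m**2)
(10*(-5) + w(J(-5, -2)))**2 = (10*(-5) + (-3 - 1*(-5))**2)**2 = (-50 + (-3 + 5)**2)**2 = (-50 + 2**2)**2 = (-50 + 4)**2 = (-46)**2 = 2116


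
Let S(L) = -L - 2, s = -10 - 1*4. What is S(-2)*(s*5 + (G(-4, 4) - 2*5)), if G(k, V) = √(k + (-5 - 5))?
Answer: 0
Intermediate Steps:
s = -14 (s = -10 - 4 = -14)
G(k, V) = √(-10 + k) (G(k, V) = √(k - 10) = √(-10 + k))
S(L) = -2 - L
S(-2)*(s*5 + (G(-4, 4) - 2*5)) = (-2 - 1*(-2))*(-14*5 + (√(-10 - 4) - 2*5)) = (-2 + 2)*(-70 + (√(-14) - 10)) = 0*(-70 + (I*√14 - 10)) = 0*(-70 + (-10 + I*√14)) = 0*(-80 + I*√14) = 0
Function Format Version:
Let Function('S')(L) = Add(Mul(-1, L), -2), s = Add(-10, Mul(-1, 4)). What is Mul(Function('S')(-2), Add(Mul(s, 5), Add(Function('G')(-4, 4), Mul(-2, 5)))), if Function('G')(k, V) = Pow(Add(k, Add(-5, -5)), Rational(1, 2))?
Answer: 0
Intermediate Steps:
s = -14 (s = Add(-10, -4) = -14)
Function('G')(k, V) = Pow(Add(-10, k), Rational(1, 2)) (Function('G')(k, V) = Pow(Add(k, -10), Rational(1, 2)) = Pow(Add(-10, k), Rational(1, 2)))
Function('S')(L) = Add(-2, Mul(-1, L))
Mul(Function('S')(-2), Add(Mul(s, 5), Add(Function('G')(-4, 4), Mul(-2, 5)))) = Mul(Add(-2, Mul(-1, -2)), Add(Mul(-14, 5), Add(Pow(Add(-10, -4), Rational(1, 2)), Mul(-2, 5)))) = Mul(Add(-2, 2), Add(-70, Add(Pow(-14, Rational(1, 2)), -10))) = Mul(0, Add(-70, Add(Mul(I, Pow(14, Rational(1, 2))), -10))) = Mul(0, Add(-70, Add(-10, Mul(I, Pow(14, Rational(1, 2)))))) = Mul(0, Add(-80, Mul(I, Pow(14, Rational(1, 2))))) = 0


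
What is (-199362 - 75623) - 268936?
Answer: -543921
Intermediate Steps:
(-199362 - 75623) - 268936 = -274985 - 268936 = -543921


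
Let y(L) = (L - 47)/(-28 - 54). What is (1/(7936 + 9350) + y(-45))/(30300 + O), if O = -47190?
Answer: -795197/11970382140 ≈ -6.6430e-5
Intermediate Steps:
y(L) = 47/82 - L/82 (y(L) = (-47 + L)/(-82) = (-47 + L)*(-1/82) = 47/82 - L/82)
(1/(7936 + 9350) + y(-45))/(30300 + O) = (1/(7936 + 9350) + (47/82 - 1/82*(-45)))/(30300 - 47190) = (1/17286 + (47/82 + 45/82))/(-16890) = (1/17286 + 46/41)*(-1/16890) = (795197/708726)*(-1/16890) = -795197/11970382140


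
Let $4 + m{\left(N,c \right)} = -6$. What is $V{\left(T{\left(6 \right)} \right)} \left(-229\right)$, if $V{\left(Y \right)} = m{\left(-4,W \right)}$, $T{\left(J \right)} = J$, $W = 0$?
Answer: $2290$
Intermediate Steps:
$m{\left(N,c \right)} = -10$ ($m{\left(N,c \right)} = -4 - 6 = -10$)
$V{\left(Y \right)} = -10$
$V{\left(T{\left(6 \right)} \right)} \left(-229\right) = \left(-10\right) \left(-229\right) = 2290$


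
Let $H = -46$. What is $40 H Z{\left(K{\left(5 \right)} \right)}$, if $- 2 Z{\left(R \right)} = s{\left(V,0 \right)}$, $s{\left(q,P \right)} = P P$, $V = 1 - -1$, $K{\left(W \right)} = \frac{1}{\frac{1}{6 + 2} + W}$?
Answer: $0$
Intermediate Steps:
$K{\left(W \right)} = \frac{1}{\frac{1}{8} + W}$
$V = 2$ ($V = 1 + 1 = 2$)
$s{\left(q,P \right)} = P^{2}$
$Z{\left(R \right)} = 0$ ($Z{\left(R \right)} = - \frac{0^{2}}{2} = \left(- \frac{1}{2}\right) 0 = 0$)
$40 H Z{\left(K{\left(5 \right)} \right)} = 40 \left(-46\right) 0 = \left(-1840\right) 0 = 0$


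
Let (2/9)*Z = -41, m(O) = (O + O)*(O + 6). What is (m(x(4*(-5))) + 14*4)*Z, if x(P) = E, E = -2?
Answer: -7380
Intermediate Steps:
x(P) = -2
m(O) = 2*O*(6 + O) (m(O) = (2*O)*(6 + O) = 2*O*(6 + O))
Z = -369/2 (Z = (9/2)*(-41) = -369/2 ≈ -184.50)
(m(x(4*(-5))) + 14*4)*Z = (2*(-2)*(6 - 2) + 14*4)*(-369/2) = (2*(-2)*4 + 56)*(-369/2) = (-16 + 56)*(-369/2) = 40*(-369/2) = -7380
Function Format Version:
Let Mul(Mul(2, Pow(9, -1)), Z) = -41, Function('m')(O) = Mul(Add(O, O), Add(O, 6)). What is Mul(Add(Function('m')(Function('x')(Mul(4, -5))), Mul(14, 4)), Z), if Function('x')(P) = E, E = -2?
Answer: -7380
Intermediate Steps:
Function('x')(P) = -2
Function('m')(O) = Mul(2, O, Add(6, O)) (Function('m')(O) = Mul(Mul(2, O), Add(6, O)) = Mul(2, O, Add(6, O)))
Z = Rational(-369, 2) (Z = Mul(Rational(9, 2), -41) = Rational(-369, 2) ≈ -184.50)
Mul(Add(Function('m')(Function('x')(Mul(4, -5))), Mul(14, 4)), Z) = Mul(Add(Mul(2, -2, Add(6, -2)), Mul(14, 4)), Rational(-369, 2)) = Mul(Add(Mul(2, -2, 4), 56), Rational(-369, 2)) = Mul(Add(-16, 56), Rational(-369, 2)) = Mul(40, Rational(-369, 2)) = -7380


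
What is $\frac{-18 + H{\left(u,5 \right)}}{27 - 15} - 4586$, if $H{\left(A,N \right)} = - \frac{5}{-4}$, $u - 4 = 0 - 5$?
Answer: $- \frac{220195}{48} \approx -4587.4$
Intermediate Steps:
$u = -1$ ($u = 4 + \left(0 - 5\right) = 4 - 5 = -1$)
$H{\left(A,N \right)} = \frac{5}{4}$ ($H{\left(A,N \right)} = \left(-5\right) \left(- \frac{1}{4}\right) = \frac{5}{4}$)
$\frac{-18 + H{\left(u,5 \right)}}{27 - 15} - 4586 = \frac{-18 + \frac{5}{4}}{27 - 15} - 4586 = \frac{1}{12} \left(- \frac{67}{4}\right) - 4586 = - \frac{67}{48} - 4586 = - \frac{220195}{48}$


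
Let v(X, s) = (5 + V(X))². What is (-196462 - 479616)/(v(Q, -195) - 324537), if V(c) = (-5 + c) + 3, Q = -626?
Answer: -338039/31796 ≈ -10.632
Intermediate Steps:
V(c) = -2 + c
v(X, s) = (3 + X)² (v(X, s) = (5 + (-2 + X))² = (3 + X)²)
(-196462 - 479616)/(v(Q, -195) - 324537) = (-196462 - 479616)/((3 - 626)² - 324537) = -676078/((-623)² - 324537) = -676078/(388129 - 324537) = -676078/63592 = -676078*1/63592 = -338039/31796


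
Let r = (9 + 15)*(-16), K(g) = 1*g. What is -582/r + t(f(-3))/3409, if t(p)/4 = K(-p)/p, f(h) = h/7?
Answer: 330417/218176 ≈ 1.5145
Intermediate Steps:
K(g) = g
f(h) = h/7 (f(h) = h*(⅐) = h/7)
t(p) = -4 (t(p) = 4*((-p)/p) = 4*(-1) = -4)
r = -384 (r = 24*(-16) = -384)
-582/r + t(f(-3))/3409 = -582/(-384) - 4/3409 = -582*(-1/384) - 4*1/3409 = 97/64 - 4/3409 = 330417/218176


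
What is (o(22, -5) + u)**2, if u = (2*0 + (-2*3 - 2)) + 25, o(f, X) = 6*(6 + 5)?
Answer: 6889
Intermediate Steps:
o(f, X) = 66 (o(f, X) = 6*11 = 66)
u = 17 (u = (0 + (-6 - 2)) + 25 = (0 - 8) + 25 = -8 + 25 = 17)
(o(22, -5) + u)**2 = (66 + 17)**2 = 83**2 = 6889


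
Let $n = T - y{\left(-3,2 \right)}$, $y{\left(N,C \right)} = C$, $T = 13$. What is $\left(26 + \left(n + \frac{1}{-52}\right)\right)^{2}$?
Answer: $\frac{3697929}{2704} \approx 1367.6$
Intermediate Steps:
$n = 11$ ($n = 13 - 2 = 11$)
$\left(26 + \left(n + \frac{1}{-52}\right)\right)^{2} = \left(26 + \left(11 + \frac{1}{-52}\right)\right)^{2} = \left(26 + \left(11 - \frac{1}{52}\right)\right)^{2} = \left(26 + \frac{571}{52}\right)^{2} = \left(\frac{1923}{52}\right)^{2} = \frac{3697929}{2704}$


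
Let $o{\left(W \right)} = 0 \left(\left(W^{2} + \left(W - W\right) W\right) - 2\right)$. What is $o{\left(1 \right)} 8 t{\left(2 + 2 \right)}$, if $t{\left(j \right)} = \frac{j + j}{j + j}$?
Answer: $0$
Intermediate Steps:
$t{\left(j \right)} = 1$ ($t{\left(j \right)} = \frac{2 j}{2 j} = 2 j \frac{1}{2 j} = 1$)
$o{\left(W \right)} = 0$ ($o{\left(W \right)} = 0 \left(\left(W^{2} + 0 W\right) - 2\right) = 0 \left(\left(W^{2} + 0\right) - 2\right) = 0 \left(W^{2} - 2\right) = 0 \left(-2 + W^{2}\right) = 0$)
$o{\left(1 \right)} 8 t{\left(2 + 2 \right)} = 0 \cdot 8 \cdot 1 = 0 \cdot 1 = 0$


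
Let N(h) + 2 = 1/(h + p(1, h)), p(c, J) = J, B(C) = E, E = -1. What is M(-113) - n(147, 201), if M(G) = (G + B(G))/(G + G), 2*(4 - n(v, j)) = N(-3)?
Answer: -6209/1356 ≈ -4.5789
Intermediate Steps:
B(C) = -1
N(h) = -2 + 1/(2*h) (N(h) = -2 + 1/(h + h) = -2 + 1/(2*h))
n(v, j) = 61/12 (n(v, j) = 4 - (-2 + (1/2)/(-3))/2 = 4 - (-2 + (1/2)*(-1/3))/2 = 4 - (-2 - 1/6)/2 = 4 - 1/2*(-13/6) = 4 + 13/12 = 61/12)
M(G) = (-1 + G)/(2*G) (M(G) = (G - 1)/(G + G) = (-1 + G)/((2*G)) = (-1 + G)*(1/(2*G)) = (-1 + G)/(2*G))
M(-113) - n(147, 201) = (1/2)*(-1 - 113)/(-113) - 1*61/12 = (1/2)*(-1/113)*(-114) - 61/12 = 57/113 - 61/12 = -6209/1356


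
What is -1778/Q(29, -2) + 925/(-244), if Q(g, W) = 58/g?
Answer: -217841/244 ≈ -892.79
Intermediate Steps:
-1778/Q(29, -2) + 925/(-244) = -1778/(58/29) + 925/(-244) = -1778/(58*(1/29)) + 925*(-1/244) = -1778/2 - 925/244 = -1778*½ - 925/244 = -889 - 925/244 = -217841/244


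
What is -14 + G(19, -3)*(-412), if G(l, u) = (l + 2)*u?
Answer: 25942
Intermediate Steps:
G(l, u) = u*(2 + l) (G(l, u) = (2 + l)*u = u*(2 + l))
-14 + G(19, -3)*(-412) = -14 - 3*(2 + 19)*(-412) = -14 - 3*21*(-412) = -14 - 63*(-412) = -14 + 25956 = 25942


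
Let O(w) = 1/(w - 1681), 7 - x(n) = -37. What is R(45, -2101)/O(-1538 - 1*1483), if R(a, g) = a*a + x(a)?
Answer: -9728438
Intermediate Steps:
x(n) = 44 (x(n) = 7 - 1*(-37) = 7 + 37 = 44)
R(a, g) = 44 + a**2 (R(a, g) = a*a + 44 = a**2 + 44 = 44 + a**2)
O(w) = 1/(-1681 + w)
R(45, -2101)/O(-1538 - 1*1483) = (44 + 45**2)/(1/(-1681 + (-1538 - 1*1483))) = (44 + 2025)/(1/(-1681 + (-1538 - 1483))) = 2069/(1/(-1681 - 3021)) = 2069/(1/(-4702)) = 2069/(-1/4702) = 2069*(-4702) = -9728438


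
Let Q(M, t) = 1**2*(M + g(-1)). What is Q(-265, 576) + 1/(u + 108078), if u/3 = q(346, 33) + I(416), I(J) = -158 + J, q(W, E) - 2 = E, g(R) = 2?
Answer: -28655690/108957 ≈ -263.00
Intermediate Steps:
q(W, E) = 2 + E
u = 879 (u = 3*((2 + 33) + (-158 + 416)) = 3*(35 + 258) = 3*293 = 879)
Q(M, t) = 2 + M (Q(M, t) = 1**2*(M + 2) = 1*(2 + M) = 2 + M)
Q(-265, 576) + 1/(u + 108078) = (2 - 265) + 1/(879 + 108078) = -263 + 1/108957 = -28655690/108957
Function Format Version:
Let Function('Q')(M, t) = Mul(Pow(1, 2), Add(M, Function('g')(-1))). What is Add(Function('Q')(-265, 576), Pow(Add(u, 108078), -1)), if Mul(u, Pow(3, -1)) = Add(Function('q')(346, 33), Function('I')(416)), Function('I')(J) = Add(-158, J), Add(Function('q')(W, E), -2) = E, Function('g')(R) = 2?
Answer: Rational(-28655690, 108957) ≈ -263.00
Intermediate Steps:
Function('q')(W, E) = Add(2, E)
u = 879 (u = Mul(3, Add(Add(2, 33), Add(-158, 416))) = Mul(3, Add(35, 258)) = Mul(3, 293) = 879)
Function('Q')(M, t) = Add(2, M) (Function('Q')(M, t) = Mul(Pow(1, 2), Add(M, 2)) = Mul(1, Add(2, M)) = Add(2, M))
Add(Function('Q')(-265, 576), Pow(Add(u, 108078), -1)) = Add(Add(2, -265), Pow(Add(879, 108078), -1)) = Add(-263, Pow(108957, -1)) = Add(-263, Rational(1, 108957)) = Rational(-28655690, 108957)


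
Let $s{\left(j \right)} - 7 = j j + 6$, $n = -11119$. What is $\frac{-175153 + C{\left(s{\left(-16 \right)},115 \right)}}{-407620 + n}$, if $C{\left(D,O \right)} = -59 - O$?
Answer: $\frac{175327}{418739} \approx 0.4187$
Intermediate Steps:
$s{\left(j \right)} = 13 + j^{2}$ ($s{\left(j \right)} = 7 + \left(j j + 6\right) = 7 + \left(j^{2} + 6\right) = 7 + \left(6 + j^{2}\right) = 13 + j^{2}$)
$\frac{-175153 + C{\left(s{\left(-16 \right)},115 \right)}}{-407620 + n} = \frac{-175153 - 174}{-407620 - 11119} = \frac{-175153 - 174}{-418739} = \left(-175153 - 174\right) \left(- \frac{1}{418739}\right) = \left(-175327\right) \left(- \frac{1}{418739}\right) = \frac{175327}{418739}$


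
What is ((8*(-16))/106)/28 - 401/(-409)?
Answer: 142227/151739 ≈ 0.93731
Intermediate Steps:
((8*(-16))/106)/28 - 401/(-409) = -128*1/106*(1/28) - 401*(-1/409) = -64/53*1/28 + 401/409 = -16/371 + 401/409 = 142227/151739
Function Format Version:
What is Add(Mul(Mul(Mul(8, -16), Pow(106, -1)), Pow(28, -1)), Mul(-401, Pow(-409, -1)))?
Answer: Rational(142227, 151739) ≈ 0.93731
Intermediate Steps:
Add(Mul(Mul(Mul(8, -16), Pow(106, -1)), Pow(28, -1)), Mul(-401, Pow(-409, -1))) = Add(Mul(Mul(-128, Rational(1, 106)), Rational(1, 28)), Mul(-401, Rational(-1, 409))) = Add(Mul(Rational(-64, 53), Rational(1, 28)), Rational(401, 409)) = Add(Rational(-16, 371), Rational(401, 409)) = Rational(142227, 151739)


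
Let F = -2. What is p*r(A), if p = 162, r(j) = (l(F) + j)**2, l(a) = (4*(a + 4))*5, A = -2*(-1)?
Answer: 285768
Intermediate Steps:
A = 2
l(a) = 80 + 20*a (l(a) = (4*(4 + a))*5 = (16 + 4*a)*5 = 80 + 20*a)
r(j) = (40 + j)**2 (r(j) = ((80 + 20*(-2)) + j)**2 = ((80 - 40) + j)**2 = (40 + j)**2)
p*r(A) = 162*(40 + 2)**2 = 162*42**2 = 162*1764 = 285768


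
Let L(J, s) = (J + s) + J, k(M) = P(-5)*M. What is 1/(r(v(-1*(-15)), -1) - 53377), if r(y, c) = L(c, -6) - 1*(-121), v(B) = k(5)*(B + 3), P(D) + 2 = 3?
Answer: -1/53264 ≈ -1.8774e-5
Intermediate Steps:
P(D) = 1 (P(D) = -2 + 3 = 1)
k(M) = M (k(M) = 1*M = M)
v(B) = 15 + 5*B (v(B) = 5*(B + 3) = 5*(3 + B) = 15 + 5*B)
L(J, s) = s + 2*J
r(y, c) = 115 + 2*c (r(y, c) = (-6 + 2*c) - 1*(-121) = (-6 + 2*c) + 121 = 115 + 2*c)
1/(r(v(-1*(-15)), -1) - 53377) = 1/((115 + 2*(-1)) - 53377) = 1/((115 - 2) - 53377) = 1/(113 - 53377) = 1/(-53264) = -1/53264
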